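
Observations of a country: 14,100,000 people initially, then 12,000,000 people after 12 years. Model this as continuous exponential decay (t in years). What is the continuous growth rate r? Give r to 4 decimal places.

12000000 = 14100000 · e^(r·12)
e^(12r) = 12000000/14100000 = 0.85106
r = ln(0.85106) / 12 = -0.16127 / 12

r ≈ -0.0134 per year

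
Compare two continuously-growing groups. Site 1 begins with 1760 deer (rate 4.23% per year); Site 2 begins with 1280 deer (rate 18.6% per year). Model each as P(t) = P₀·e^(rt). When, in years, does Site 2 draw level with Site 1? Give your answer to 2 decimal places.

1760·e^(0.0423t) = 1280·e^(0.186t)
1760/1280 = e^((0.186 − 0.0423)t) → ln(1.375) = 0.1437·t
t = 0.31845 / 0.1437

t ≈ 2.22 years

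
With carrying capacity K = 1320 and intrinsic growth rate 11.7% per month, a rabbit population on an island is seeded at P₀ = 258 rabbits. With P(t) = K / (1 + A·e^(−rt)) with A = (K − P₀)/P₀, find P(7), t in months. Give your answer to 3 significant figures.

A = (1320 − 258)/258 = 4.11628
P(7) = 1320 / (1 + 4.11628·e^(−0.117·7)) = 1320 / (1 + 4.11628·0.440872)
= 1320 / 2.81475 ≈ 468.96

≈ 469 rabbits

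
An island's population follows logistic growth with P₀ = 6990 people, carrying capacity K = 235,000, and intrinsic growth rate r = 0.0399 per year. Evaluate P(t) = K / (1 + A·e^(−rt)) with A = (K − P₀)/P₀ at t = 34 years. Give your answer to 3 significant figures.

≈ 25,000 people

A = (235000 − 6990)/6990 = 32.61946
P(34) = 235000 / (1 + 32.61946·e^(−0.0399·34)) = 235000 / (1 + 32.61946·0.257535)
= 235000 / 9.40065 ≈ 24998.27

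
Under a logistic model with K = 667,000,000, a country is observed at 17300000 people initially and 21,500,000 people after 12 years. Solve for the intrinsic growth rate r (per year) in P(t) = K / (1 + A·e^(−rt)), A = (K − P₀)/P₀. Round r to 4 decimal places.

r ≈ 0.0187 per year

A = (667000000 − 17300000)/17300000 = 37.55491
21500000 = 667000000/(1 + 37.55491·e^(−r·12)) → e^(−12r) = (31.02326 − 1)/37.55491 = 0.799449
r = −ln(0.799449)/12 = 0.22383/12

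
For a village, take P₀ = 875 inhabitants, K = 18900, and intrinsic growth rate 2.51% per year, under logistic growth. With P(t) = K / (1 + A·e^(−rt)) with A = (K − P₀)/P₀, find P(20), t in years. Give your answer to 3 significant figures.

≈ 1,400 inhabitants

A = (18900 − 875)/875 = 20.6
P(20) = 18900 / (1 + 20.6·e^(−0.0251·20)) = 18900 / (1 + 20.6·0.605319)
= 18900 / 13.46957 ≈ 1403.16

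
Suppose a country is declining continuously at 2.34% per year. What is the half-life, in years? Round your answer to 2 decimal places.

half-life = ln(2) / |r| = 0.69315 / 0.0234

half-life ≈ 29.62 years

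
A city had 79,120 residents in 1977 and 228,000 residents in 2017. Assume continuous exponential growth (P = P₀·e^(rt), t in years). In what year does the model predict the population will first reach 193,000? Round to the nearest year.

year 2011

r = ln(228000/79120) / 40 = 1.05838/40 ≈ 0.026459 per year
t = ln(193000/79120) / r = 0.89172/0.026459 ≈ 33.7 years after 1977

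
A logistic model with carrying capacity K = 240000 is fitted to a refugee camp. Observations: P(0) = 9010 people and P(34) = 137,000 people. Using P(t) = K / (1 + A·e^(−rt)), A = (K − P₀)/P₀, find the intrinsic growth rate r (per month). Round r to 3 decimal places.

r ≈ 0.104 per month

A = (240000 − 9010)/9010 = 25.63707
137000 = 240000/(1 + 25.63707·e^(−r·34)) → e^(−34r) = (1.75182 − 1)/25.63707 = 0.029326
r = −ln(0.029326)/34 = 3.52929/34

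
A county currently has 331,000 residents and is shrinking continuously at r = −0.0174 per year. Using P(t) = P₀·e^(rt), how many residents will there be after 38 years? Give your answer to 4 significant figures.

P(38) = 331000 · e^(-0.0174·38) = 331000 · e^(-0.6612)
= 331000 · 0.51623 ≈ 170872.62

≈ 170,900 residents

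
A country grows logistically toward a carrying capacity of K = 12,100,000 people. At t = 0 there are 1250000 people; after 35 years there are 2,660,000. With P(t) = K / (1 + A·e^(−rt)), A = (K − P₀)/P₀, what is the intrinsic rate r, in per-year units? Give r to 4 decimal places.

r ≈ 0.0256 per year

A = (12100000 − 1250000)/1250000 = 8.68
2660000 = 12100000/(1 + 8.68·e^(−r·35)) → e^(−35r) = (4.54887 − 1)/8.68 = 0.408856
r = −ln(0.408856)/35 = 0.89439/35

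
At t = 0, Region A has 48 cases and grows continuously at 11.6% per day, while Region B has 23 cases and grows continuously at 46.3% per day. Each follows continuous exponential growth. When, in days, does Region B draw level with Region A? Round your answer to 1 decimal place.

t ≈ 2.1 days

48·e^(0.116t) = 23·e^(0.463t)
48/23 = e^((0.463 − 0.116)t) → ln(2.08696) = 0.347·t
t = 0.73571 / 0.347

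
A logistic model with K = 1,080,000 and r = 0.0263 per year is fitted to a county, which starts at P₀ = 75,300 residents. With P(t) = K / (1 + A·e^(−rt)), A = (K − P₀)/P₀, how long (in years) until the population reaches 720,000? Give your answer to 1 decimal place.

A = (1080000 − 75300)/75300 = 13.34263
720000 = 1080000/(1 + 13.34263·e^(−0.0263t)) → 1 + 13.34263·e^(−0.0263t) = 1.5
e^(−0.0263t) = 0.037474 → t = ln(26.68526)/0.0263 = 3.28411/0.0263

t ≈ 124.9 years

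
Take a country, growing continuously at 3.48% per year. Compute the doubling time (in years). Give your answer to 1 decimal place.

doubling time = ln(2) / |r| = 0.69315 / 0.0348

doubling time ≈ 19.9 years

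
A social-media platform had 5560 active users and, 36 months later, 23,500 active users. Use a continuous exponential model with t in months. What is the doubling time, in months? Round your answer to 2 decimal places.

doubling time ≈ 17.31 months

r = ln(23500/5560) / 36 = ln(4.22662) / 36 ≈ 0.040039 per month
doubling time = ln 2 / |r| = 0.69315 / 0.040039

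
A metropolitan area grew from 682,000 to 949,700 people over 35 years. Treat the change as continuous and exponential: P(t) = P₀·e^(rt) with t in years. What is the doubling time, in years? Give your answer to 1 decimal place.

r = ln(949700/682000) / 35 = ln(1.39252) / 35 ≈ 0.00946 per year
doubling time = ln 2 / |r| = 0.69315 / 0.00946

doubling time ≈ 73.3 years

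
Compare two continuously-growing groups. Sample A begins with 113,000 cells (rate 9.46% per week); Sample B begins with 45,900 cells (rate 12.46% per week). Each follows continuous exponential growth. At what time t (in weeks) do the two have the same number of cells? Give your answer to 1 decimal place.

113000·e^(0.0946t) = 45900·e^(0.1246t)
113000/45900 = e^((0.1246 − 0.0946)t) → ln(2.46187) = 0.03·t
t = 0.90092 / 0.03

t ≈ 30.0 weeks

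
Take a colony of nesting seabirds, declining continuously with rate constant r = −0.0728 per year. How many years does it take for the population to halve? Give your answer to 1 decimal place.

half-life ≈ 9.5 years

half-life = ln(2) / |r| = 0.69315 / 0.0728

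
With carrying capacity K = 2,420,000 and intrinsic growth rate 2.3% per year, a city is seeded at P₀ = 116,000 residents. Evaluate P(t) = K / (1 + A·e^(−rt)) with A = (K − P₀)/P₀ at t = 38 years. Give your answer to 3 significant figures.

A = (2420000 − 116000)/116000 = 19.86207
P(38) = 2420000 / (1 + 19.86207·e^(−0.023·38)) = 2420000 / (1 + 19.86207·0.417279)
= 2420000 / 9.28803 ≈ 260550.52

≈ 261,000 residents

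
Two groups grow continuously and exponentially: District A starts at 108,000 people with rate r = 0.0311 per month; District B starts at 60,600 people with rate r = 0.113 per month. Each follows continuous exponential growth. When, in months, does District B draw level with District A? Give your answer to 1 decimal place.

t ≈ 7.1 months

108000·e^(0.0311t) = 60600·e^(0.113t)
108000/60600 = e^((0.113 − 0.0311)t) → ln(1.78218) = 0.0819·t
t = 0.57784 / 0.0819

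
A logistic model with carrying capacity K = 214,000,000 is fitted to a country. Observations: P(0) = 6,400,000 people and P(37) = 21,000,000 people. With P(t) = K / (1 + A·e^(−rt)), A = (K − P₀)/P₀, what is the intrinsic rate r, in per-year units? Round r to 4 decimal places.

r ≈ 0.0341 per year

A = (214000000 − 6400000)/6400000 = 32.4375
21000000 = 214000000/(1 + 32.4375·e^(−r·37)) → e^(−37r) = (10.19048 − 1)/32.4375 = 0.283329
r = −ln(0.283329)/37 = 1.26115/37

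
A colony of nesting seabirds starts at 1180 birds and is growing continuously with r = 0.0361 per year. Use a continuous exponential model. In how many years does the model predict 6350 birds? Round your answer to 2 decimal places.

6350 = 1180 · e^(0.0361·t)
t = ln(6350/1180) / 0.0361 = ln(5.38136) / 0.0361 = 1.68294 / 0.0361

t ≈ 46.62 years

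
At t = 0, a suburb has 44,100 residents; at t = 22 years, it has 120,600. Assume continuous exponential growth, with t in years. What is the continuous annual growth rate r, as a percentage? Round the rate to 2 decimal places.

120600 = 44100 · e^(r·22)
e^(22r) = 120600/44100 = 2.73469
r = ln(2.73469) / 22 = 1.00602 / 22

r ≈ 4.57% per year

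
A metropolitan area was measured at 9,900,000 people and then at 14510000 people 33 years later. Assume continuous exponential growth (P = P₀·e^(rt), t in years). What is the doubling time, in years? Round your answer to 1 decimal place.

r = ln(14510000/9900000) / 33 = ln(1.46566) / 33 ≈ 0.011585 per year
doubling time = ln 2 / |r| = 0.69315 / 0.011585

doubling time ≈ 59.8 years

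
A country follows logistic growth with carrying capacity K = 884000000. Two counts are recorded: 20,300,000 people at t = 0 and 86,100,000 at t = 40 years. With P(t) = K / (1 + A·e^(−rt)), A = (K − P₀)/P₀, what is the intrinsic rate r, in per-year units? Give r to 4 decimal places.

r ≈ 0.0381 per year

A = (884000000 − 20300000)/20300000 = 42.5468
86100000 = 884000000/(1 + 42.5468·e^(−r·40)) → e^(−40r) = (10.26713 − 1)/42.5468 = 0.21781
r = −ln(0.21781)/40 = 1.52413/40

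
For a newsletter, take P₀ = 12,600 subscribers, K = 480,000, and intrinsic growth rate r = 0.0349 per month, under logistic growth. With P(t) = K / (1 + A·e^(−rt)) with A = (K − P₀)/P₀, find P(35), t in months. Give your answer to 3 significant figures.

A = (480000 − 12600)/12600 = 37.09524
P(35) = 480000 / (1 + 37.09524·e^(−0.0349·35)) = 480000 / (1 + 37.09524·0.294788)
= 480000 / 11.93522 ≈ 40217.11

≈ 40,200 subscribers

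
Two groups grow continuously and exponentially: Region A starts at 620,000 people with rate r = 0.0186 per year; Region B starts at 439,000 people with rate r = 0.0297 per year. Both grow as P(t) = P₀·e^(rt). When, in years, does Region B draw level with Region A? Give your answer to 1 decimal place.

620000·e^(0.0186t) = 439000·e^(0.0297t)
620000/439000 = e^((0.0297 − 0.0186)t) → ln(1.4123) = 0.0111·t
t = 0.34522 / 0.0111

t ≈ 31.1 years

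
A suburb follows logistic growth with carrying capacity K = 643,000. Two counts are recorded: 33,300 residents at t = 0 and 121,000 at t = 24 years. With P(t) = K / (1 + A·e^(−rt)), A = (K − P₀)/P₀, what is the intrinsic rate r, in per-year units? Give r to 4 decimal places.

A = (643000 − 33300)/33300 = 18.30931
121000 = 643000/(1 + 18.30931·e^(−r·24)) → e^(−24r) = (5.31405 − 1)/18.30931 = 0.235621
r = −ln(0.235621)/24 = 1.44553/24

r ≈ 0.0602 per year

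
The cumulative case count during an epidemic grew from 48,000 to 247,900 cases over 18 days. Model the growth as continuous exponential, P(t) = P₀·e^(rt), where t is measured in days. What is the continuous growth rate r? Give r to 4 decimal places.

r ≈ 0.0912 per day

247900 = 48000 · e^(r·18)
e^(18r) = 247900/48000 = 5.16458
r = ln(5.16458) / 18 = 1.64182 / 18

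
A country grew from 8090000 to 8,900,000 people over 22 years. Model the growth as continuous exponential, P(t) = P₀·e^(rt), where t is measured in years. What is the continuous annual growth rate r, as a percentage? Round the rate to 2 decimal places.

r ≈ 0.43% per year

8900000 = 8090000 · e^(r·22)
e^(22r) = 8900000/8090000 = 1.10012
r = ln(1.10012) / 22 = 0.09542 / 22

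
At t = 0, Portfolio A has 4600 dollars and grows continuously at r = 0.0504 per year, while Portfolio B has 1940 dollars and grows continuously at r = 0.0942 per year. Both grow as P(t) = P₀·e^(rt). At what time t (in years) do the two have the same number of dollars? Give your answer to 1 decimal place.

4600·e^(0.0504t) = 1940·e^(0.0942t)
4600/1940 = e^((0.0942 − 0.0504)t) → ln(2.37113) = 0.0438·t
t = 0.86337 / 0.0438

t ≈ 19.7 years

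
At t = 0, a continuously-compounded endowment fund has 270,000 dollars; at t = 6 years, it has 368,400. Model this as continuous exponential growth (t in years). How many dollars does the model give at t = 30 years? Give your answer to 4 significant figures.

≈ 1,277,000 dollars

r = ln(368400/270000) / 6 ≈ 0.051791 per year
P(30) = 270000 · e^(0.051791·30) = 270000 · 4.72911 ≈ 1276859.32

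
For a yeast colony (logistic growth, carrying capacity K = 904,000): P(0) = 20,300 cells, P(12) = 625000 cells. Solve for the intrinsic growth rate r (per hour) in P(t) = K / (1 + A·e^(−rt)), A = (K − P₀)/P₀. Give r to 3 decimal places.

A = (904000 − 20300)/20300 = 43.53202
625000 = 904000/(1 + 43.53202·e^(−r·12)) → e^(−12r) = (1.4464 − 1)/43.53202 = 0.010255
r = −ln(0.010255)/12 = 4.58004/12

r ≈ 0.382 per hour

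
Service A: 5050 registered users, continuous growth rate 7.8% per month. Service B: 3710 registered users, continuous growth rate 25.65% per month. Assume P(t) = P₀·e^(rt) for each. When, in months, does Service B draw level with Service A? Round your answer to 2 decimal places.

5050·e^(0.078t) = 3710·e^(0.2565t)
5050/3710 = e^((0.2565 − 0.078)t) → ln(1.36119) = 0.1785·t
t = 0.30836 / 0.1785

t ≈ 1.73 months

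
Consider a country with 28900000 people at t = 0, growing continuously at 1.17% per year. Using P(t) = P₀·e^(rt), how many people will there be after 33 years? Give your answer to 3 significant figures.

P(33) = 28900000 · e^(0.0117·33) = 28900000 · e^(0.3861)
= 28900000 · 1.47123 ≈ 42518598.63

≈ 42,500,000 people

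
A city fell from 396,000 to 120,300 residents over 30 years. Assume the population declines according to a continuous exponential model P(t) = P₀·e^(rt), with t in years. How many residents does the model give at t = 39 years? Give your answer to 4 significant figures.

≈ 84,150 residents

r = ln(120300/396000) / 30 ≈ -0.039714 per year
P(39) = 396000 · e^(-0.039714·39) = 396000 · 0.21249 ≈ 84146.64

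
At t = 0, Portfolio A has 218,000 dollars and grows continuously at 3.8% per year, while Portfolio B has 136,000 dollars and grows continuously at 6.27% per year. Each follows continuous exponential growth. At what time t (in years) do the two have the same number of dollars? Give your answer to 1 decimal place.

t ≈ 19.1 years

218000·e^(0.038t) = 136000·e^(0.0627t)
218000/136000 = e^((0.0627 − 0.038)t) → ln(1.60294) = 0.0247·t
t = 0.47184 / 0.0247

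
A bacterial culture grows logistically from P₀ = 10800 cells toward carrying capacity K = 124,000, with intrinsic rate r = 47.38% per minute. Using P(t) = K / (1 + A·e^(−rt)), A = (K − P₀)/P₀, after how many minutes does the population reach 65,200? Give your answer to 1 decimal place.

t ≈ 5.2 minutes

A = (124000 − 10800)/10800 = 10.48148
65200 = 124000/(1 + 10.48148·e^(−0.4738t)) → 1 + 10.48148·e^(−0.4738t) = 1.90184
e^(−0.4738t) = 0.086041 → t = ln(11.62232)/0.4738 = 2.45293/0.4738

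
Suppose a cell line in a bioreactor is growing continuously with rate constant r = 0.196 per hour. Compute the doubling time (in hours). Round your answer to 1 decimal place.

doubling time ≈ 3.5 hours

doubling time = ln(2) / |r| = 0.69315 / 0.196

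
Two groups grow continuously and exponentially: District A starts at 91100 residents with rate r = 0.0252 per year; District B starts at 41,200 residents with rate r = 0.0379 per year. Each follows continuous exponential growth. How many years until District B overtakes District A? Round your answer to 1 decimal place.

91100·e^(0.0252t) = 41200·e^(0.0379t)
91100/41200 = e^((0.0379 − 0.0252)t) → ln(2.21117) = 0.0127·t
t = 0.79352 / 0.0127

t ≈ 62.5 years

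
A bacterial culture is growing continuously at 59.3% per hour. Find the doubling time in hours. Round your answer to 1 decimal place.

doubling time = ln(2) / |r| = 0.69315 / 0.593

doubling time ≈ 1.2 hours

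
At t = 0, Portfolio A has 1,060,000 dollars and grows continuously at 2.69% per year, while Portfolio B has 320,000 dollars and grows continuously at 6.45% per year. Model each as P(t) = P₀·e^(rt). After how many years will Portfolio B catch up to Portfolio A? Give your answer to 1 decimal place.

t ≈ 31.9 years

1060000·e^(0.0269t) = 320000·e^(0.0645t)
1060000/320000 = e^((0.0645 − 0.0269)t) → ln(3.3125) = 0.0376·t
t = 1.1977 / 0.0376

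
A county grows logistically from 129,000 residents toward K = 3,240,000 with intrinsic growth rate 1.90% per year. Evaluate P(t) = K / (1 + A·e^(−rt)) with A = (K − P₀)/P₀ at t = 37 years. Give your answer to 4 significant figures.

A = (3240000 − 129000)/129000 = 24.11628
P(37) = 3240000 / (1 + 24.11628·e^(−0.019·37)) = 3240000 / (1 + 24.11628·0.495098)
= 3240000 / 12.93992 ≈ 250388.02

≈ 250,400 residents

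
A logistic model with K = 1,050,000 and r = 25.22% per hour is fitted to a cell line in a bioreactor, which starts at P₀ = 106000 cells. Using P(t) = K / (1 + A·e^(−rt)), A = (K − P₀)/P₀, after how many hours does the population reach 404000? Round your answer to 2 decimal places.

t ≈ 6.81 hours

A = (1050000 − 106000)/106000 = 8.90566
404000 = 1050000/(1 + 8.90566·e^(−0.2522t)) → 1 + 8.90566·e^(−0.2522t) = 2.59901
e^(−0.2522t) = 0.17955 → t = ln(5.56948)/0.2522 = 1.7173/0.2522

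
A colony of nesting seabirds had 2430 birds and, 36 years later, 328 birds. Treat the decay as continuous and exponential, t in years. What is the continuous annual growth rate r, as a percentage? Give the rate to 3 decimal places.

r ≈ -5.563% per year

328 = 2430 · e^(r·36)
e^(36r) = 328/2430 = 0.13498
r = ln(0.13498) / 36 = -2.00263 / 36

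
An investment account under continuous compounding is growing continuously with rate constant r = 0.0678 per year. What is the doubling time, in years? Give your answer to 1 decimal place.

doubling time = ln(2) / |r| = 0.69315 / 0.0678

doubling time ≈ 10.2 years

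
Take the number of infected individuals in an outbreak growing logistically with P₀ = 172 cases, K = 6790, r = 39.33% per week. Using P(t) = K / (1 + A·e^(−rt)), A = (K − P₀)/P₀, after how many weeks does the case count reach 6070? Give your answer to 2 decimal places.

A = (6790 − 172)/172 = 38.47674
6070 = 6790/(1 + 38.47674·e^(−0.3933t)) → 1 + 38.47674·e^(−0.3933t) = 1.11862
e^(−0.3933t) = 0.003083 → t = ln(324.38033)/0.3933 = 5.78192/0.3933

t ≈ 14.70 weeks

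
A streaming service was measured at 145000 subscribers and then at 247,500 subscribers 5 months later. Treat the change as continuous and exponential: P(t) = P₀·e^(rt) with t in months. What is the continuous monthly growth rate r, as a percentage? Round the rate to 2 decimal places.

r ≈ 10.69% per month

247500 = 145000 · e^(r·5)
e^(5r) = 247500/145000 = 1.7069
r = ln(1.7069) / 5 = 0.53468 / 5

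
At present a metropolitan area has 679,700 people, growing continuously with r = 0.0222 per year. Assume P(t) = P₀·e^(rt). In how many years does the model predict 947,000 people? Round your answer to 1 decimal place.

t ≈ 14.9 years

947000 = 679700 · e^(0.0222·t)
t = ln(947000/679700) / 0.0222 = ln(1.39326) / 0.0222 = 0.33165 / 0.0222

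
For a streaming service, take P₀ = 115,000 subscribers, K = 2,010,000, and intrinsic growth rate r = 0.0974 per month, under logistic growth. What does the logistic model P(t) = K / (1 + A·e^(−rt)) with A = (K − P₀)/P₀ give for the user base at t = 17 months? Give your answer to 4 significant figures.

A = (2010000 − 115000)/115000 = 16.47826
P(17) = 2010000 / (1 + 16.47826·e^(−0.0974·17)) = 2010000 / (1 + 16.47826·0.190939)
= 2010000 / 4.14635 ≈ 484764.1

≈ 484,800 subscribers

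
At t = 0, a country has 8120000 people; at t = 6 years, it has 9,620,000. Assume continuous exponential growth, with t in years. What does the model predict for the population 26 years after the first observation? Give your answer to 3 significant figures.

≈ 16,900,000 people

r = ln(9620000/8120000) / 6 ≈ 0.028252 per year
P(26) = 8120000 · e^(0.028252·26) = 8120000 · 2.08457 ≈ 16926683.8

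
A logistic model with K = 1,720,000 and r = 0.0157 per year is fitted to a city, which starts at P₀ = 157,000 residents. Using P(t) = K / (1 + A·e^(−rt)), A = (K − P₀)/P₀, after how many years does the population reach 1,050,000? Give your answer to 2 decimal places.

A = (1720000 − 157000)/157000 = 9.95541
1050000 = 1720000/(1 + 9.95541·e^(−0.0157t)) → 1 + 9.95541·e^(−0.0157t) = 1.6381
e^(−0.0157t) = 0.064095 → t = ln(15.60177)/0.0157 = 2.74738/0.0157

t ≈ 174.99 years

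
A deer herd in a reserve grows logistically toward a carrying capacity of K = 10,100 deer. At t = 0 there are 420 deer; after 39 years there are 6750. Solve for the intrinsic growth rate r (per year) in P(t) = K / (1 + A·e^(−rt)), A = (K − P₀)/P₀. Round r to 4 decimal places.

A = (10100 − 420)/420 = 23.04762
6750 = 10100/(1 + 23.04762·e^(−r·39)) → e^(−39r) = (1.4963 − 1)/23.04762 = 0.021534
r = −ln(0.021534)/39 = 3.83814/39

r ≈ 0.0984 per year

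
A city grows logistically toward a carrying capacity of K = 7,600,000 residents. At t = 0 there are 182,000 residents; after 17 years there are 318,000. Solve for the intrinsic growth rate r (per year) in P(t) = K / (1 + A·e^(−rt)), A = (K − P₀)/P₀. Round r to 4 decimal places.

A = (7600000 − 182000)/182000 = 40.75824
318000 = 7600000/(1 + 40.75824·e^(−r·17)) → e^(−17r) = (23.89937 − 1)/40.75824 = 0.561834
r = −ln(0.561834)/17 = 0.57655/17

r ≈ 0.0339 per year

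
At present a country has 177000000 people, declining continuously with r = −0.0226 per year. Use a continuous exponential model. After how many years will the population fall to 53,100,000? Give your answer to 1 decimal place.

53100000 = 177000000 · e^(-0.0226·t)
t = ln(53100000/177000000) / -0.0226 = ln(0.3) / -0.0226 = -1.20397 / -0.0226

t ≈ 53.3 years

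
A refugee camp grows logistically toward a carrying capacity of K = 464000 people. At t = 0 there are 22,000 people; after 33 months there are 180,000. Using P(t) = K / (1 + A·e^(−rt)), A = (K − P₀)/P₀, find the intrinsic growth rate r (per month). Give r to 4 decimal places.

r ≈ 0.0771 per month

A = (464000 − 22000)/22000 = 20.09091
180000 = 464000/(1 + 20.09091·e^(−r·33)) → e^(−33r) = (2.57778 − 1)/20.09091 = 0.078532
r = −ln(0.078532)/33 = 2.54425/33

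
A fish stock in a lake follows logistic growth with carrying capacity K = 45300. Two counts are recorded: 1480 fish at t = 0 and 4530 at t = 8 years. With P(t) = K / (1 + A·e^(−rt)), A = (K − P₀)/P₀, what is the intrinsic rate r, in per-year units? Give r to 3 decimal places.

A = (45300 − 1480)/1480 = 29.60811
4530 = 45300/(1 + 29.60811·e^(−r·8)) → e^(−8r) = (10 − 1)/29.60811 = 0.303971
r = −ln(0.303971)/8 = 1.19082/8

r ≈ 0.149 per year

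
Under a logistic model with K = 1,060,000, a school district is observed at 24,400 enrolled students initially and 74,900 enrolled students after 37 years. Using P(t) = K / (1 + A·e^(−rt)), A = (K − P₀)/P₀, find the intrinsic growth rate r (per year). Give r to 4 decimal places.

r ≈ 0.0317 per year

A = (1060000 − 24400)/24400 = 42.44262
74900 = 1060000/(1 + 42.44262·e^(−r·37)) → e^(−37r) = (14.1522 − 1)/42.44262 = 0.309882
r = −ln(0.309882)/37 = 1.17156/37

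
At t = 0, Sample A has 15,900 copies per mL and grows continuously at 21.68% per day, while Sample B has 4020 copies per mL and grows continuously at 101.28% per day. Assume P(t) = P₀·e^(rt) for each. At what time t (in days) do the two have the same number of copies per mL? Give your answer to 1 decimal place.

15900·e^(0.2168t) = 4020·e^(1.0128t)
15900/4020 = e^((1.0128 − 0.2168)t) → ln(3.95522) = 0.796·t
t = 1.37504 / 0.796

t ≈ 1.7 days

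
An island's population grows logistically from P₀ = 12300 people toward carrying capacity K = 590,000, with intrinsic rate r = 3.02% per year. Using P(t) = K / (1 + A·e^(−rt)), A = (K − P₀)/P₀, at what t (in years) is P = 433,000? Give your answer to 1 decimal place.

t ≈ 161.1 years

A = (590000 − 12300)/12300 = 46.96748
433000 = 590000/(1 + 46.96748·e^(−0.0302t)) → 1 + 46.96748·e^(−0.0302t) = 1.36259
e^(−0.0302t) = 0.00772 → t = ln(129.53451)/0.0302 = 4.86395/0.0302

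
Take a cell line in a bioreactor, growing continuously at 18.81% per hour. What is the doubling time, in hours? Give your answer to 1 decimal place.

doubling time = ln(2) / |r| = 0.69315 / 0.1881

doubling time ≈ 3.7 hours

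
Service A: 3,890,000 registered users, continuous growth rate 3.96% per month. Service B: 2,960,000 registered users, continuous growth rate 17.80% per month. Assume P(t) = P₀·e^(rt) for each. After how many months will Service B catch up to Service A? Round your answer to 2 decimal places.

t ≈ 1.97 months

3890000·e^(0.0396t) = 2960000·e^(0.178t)
3890000/2960000 = e^((0.178 − 0.0396)t) → ln(1.31419) = 0.1384·t
t = 0.27322 / 0.1384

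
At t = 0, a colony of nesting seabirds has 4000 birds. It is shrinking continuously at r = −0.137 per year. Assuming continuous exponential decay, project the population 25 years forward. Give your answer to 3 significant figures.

P(25) = 4000 · e^(-0.137·25) = 4000 · e^(-3.425)
= 4000 · 0.03255 ≈ 130.2

≈ 130 birds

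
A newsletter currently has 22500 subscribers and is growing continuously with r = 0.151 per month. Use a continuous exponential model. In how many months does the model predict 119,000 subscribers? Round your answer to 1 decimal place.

t ≈ 11.0 months

119000 = 22500 · e^(0.151·t)
t = ln(119000/22500) / 0.151 = ln(5.28889) / 0.151 = 1.66561 / 0.151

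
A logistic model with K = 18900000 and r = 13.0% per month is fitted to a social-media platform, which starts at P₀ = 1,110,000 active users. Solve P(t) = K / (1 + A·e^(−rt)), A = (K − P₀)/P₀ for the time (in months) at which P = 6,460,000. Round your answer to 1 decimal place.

t ≈ 16.3 months

A = (18900000 − 1110000)/1110000 = 16.02703
6460000 = 18900000/(1 + 16.02703·e^(−0.13t)) → 1 + 16.02703·e^(−0.13t) = 2.9257
e^(−0.13t) = 0.120153 → t = ln(8.32272)/0.13 = 2.11899/0.13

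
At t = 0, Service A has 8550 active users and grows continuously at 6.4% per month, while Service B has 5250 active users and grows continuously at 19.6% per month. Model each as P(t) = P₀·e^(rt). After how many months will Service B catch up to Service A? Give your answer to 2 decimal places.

8550·e^(0.064t) = 5250·e^(0.196t)
8550/5250 = e^((0.196 − 0.064)t) → ln(1.62857) = 0.132·t
t = 0.4877 / 0.132

t ≈ 3.69 months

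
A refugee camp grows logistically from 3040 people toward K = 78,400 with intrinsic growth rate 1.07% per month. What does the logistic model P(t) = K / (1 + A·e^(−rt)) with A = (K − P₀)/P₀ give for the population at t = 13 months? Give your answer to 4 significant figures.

≈ 3,474 people

A = (78400 − 3040)/3040 = 24.78947
P(13) = 78400 / (1 + 24.78947·e^(−0.0107·13)) = 78400 / (1 + 24.78947·0.870141)
= 78400 / 22.57034 ≈ 3473.59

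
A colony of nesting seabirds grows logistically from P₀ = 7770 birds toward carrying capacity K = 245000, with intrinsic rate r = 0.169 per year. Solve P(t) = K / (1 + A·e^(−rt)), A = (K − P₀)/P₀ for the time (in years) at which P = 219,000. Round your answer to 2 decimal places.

A = (245000 − 7770)/7770 = 30.53153
219000 = 245000/(1 + 30.53153·e^(−0.169t)) → 1 + 30.53153·e^(−0.169t) = 1.11872
e^(−0.169t) = 0.003888 → t = ln(257.16944)/0.169 = 5.54974/0.169

t ≈ 32.84 years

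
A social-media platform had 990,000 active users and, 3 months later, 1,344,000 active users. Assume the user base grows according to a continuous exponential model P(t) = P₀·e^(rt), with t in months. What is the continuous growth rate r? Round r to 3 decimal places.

r ≈ 0.102 per month

1344000 = 990000 · e^(r·3)
e^(3r) = 1344000/990000 = 1.35758
r = ln(1.35758) / 3 = 0.3057 / 3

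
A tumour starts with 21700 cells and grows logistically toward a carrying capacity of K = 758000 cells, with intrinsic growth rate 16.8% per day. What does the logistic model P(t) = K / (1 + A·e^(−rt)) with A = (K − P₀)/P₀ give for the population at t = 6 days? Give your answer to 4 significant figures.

A = (758000 − 21700)/21700 = 33.93088
P(6) = 758000 / (1 + 33.93088·e^(−0.168·6)) = 758000 / (1 + 33.93088·0.364948)
= 758000 / 13.38301 ≈ 56638.98

≈ 56,640 cells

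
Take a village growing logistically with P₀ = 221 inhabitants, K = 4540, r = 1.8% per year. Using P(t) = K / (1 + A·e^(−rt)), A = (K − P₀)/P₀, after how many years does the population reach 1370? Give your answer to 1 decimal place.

t ≈ 118.5 years

A = (4540 − 221)/221 = 19.54299
1370 = 4540/(1 + 19.54299·e^(−0.018t)) → 1 + 19.54299·e^(−0.018t) = 3.31387
e^(−0.018t) = 0.118399 → t = ln(8.44602)/0.018 = 2.1337/0.018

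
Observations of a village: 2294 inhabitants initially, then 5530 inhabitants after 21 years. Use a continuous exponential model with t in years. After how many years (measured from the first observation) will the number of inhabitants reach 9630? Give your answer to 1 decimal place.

t ≈ 34.2 years

r = ln(5530/2294) / 21 ≈ 0.0419 per year
t = ln(9630/2294) / r = 1.43459 / 0.0419 ≈ 34.239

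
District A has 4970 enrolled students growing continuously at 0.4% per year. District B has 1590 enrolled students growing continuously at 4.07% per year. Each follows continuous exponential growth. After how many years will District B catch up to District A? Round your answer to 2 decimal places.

4970·e^(0.004t) = 1590·e^(0.0407t)
4970/1590 = e^((0.0407 − 0.004)t) → ln(3.12579) = 0.0367·t
t = 1.13969 / 0.0367

t ≈ 31.05 years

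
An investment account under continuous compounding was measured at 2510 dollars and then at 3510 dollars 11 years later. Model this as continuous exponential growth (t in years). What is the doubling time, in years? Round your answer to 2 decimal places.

r = ln(3510/2510) / 11 = ln(1.39841) / 11 ≈ 0.030485 per year
doubling time = ln 2 / |r| = 0.69315 / 0.030485

doubling time ≈ 22.74 years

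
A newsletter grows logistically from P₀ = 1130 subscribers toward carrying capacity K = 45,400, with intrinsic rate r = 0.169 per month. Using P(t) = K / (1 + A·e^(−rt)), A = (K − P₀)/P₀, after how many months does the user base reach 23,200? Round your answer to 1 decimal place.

A = (45400 − 1130)/1130 = 39.17699
23200 = 45400/(1 + 39.17699·e^(−0.169t)) → 1 + 39.17699·e^(−0.169t) = 1.9569
e^(−0.169t) = 0.024425 → t = ln(40.94172)/0.169 = 3.71215/0.169

t ≈ 22.0 months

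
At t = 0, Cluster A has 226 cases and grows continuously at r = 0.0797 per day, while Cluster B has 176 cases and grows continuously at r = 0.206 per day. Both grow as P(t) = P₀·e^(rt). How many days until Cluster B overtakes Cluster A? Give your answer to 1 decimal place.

226·e^(0.0797t) = 176·e^(0.206t)
226/176 = e^((0.206 − 0.0797)t) → ln(1.28409) = 0.1263·t
t = 0.25005 / 0.1263

t ≈ 2.0 days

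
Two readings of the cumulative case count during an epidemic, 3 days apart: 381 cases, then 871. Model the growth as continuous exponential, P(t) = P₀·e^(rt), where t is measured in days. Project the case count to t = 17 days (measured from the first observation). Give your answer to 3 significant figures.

r = ln(871/381) / 3 ≈ 0.275614 per day
P(17) = 381 · e^(0.275614·17) = 381 · 108.35809 ≈ 41284.43

≈ 41,300 cases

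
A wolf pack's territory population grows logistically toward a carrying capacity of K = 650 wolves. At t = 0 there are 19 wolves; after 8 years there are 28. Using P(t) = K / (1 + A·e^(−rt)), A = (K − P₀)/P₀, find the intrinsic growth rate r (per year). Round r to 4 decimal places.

r ≈ 0.0503 per year

A = (650 − 19)/19 = 33.21053
28 = 650/(1 + 33.21053·e^(−r·8)) → e^(−8r) = (23.21429 − 1)/33.21053 = 0.668893
r = −ln(0.668893)/8 = 0.40213/8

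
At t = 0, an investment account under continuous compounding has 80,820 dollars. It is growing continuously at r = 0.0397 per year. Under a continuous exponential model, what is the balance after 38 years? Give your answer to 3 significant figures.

P(38) = 80820 · e^(0.0397·38) = 80820 · e^(1.5086)
= 80820 · 4.5204 ≈ 365338.55

≈ 365,000 dollars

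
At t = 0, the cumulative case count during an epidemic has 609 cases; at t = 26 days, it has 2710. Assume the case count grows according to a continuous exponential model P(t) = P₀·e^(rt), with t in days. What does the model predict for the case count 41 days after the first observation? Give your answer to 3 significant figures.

≈ 6,410 cases

r = ln(2710/609) / 26 ≈ 0.057419 per day
P(41) = 609 · e^(0.057419·41) = 609 · 10.52934 ≈ 6412.37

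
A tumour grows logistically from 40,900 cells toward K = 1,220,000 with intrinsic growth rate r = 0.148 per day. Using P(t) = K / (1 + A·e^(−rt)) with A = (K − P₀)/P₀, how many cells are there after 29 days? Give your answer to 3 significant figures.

≈ 875,000 cells

A = (1220000 − 40900)/40900 = 28.82885
P(29) = 1220000 / (1 + 28.82885·e^(−0.148·29)) = 1220000 / (1 + 28.82885·0.013678)
= 1220000 / 1.39431 ≈ 874986.11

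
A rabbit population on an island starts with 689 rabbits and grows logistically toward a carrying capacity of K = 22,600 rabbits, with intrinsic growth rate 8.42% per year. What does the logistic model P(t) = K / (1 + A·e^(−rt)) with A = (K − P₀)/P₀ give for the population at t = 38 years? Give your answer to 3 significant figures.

A = (22600 − 689)/689 = 31.80116
P(38) = 22600 / (1 + 31.80116·e^(−0.0842·38)) = 22600 / (1 + 31.80116·0.040779)
= 22600 / 2.2968 ≈ 9839.76

≈ 9,840 rabbits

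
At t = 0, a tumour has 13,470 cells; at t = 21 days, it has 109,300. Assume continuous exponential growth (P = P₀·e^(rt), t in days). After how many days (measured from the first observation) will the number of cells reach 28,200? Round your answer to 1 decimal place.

t ≈ 7.4 days

r = ln(109300/13470) / 21 ≈ 0.099697 per day
t = ln(28200/13470) / r = 0.73886 / 0.099697 ≈ 7.411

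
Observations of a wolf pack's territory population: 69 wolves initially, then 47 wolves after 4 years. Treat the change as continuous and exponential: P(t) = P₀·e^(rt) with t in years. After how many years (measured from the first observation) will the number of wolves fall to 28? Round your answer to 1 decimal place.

t ≈ 9.4 years

r = ln(47/69) / 4 ≈ -0.09599 per year
t = ln(28/69) / r = -0.9019 / -0.09599 ≈ 9.396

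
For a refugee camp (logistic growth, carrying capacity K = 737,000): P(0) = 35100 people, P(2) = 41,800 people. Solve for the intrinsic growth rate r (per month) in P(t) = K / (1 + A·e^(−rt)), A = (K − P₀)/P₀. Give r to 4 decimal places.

r ≈ 0.0921 per month

A = (737000 − 35100)/35100 = 19.99715
41800 = 737000/(1 + 19.99715·e^(−r·2)) → e^(−2r) = (17.63158 − 1)/19.99715 = 0.831697
r = −ln(0.831697)/2 = 0.18429/2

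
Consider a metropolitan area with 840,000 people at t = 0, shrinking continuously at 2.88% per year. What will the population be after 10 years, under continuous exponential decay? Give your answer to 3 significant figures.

≈ 630,000 people

P(10) = 840000 · e^(-0.0288·10) = 840000 · e^(-0.288)
= 840000 · 0.74976 ≈ 629799.74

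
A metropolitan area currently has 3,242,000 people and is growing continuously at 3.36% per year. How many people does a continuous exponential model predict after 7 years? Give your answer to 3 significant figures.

P(7) = 3242000 · e^(0.0336·7) = 3242000 · e^(0.2352)
= 3242000 · 1.26516 ≈ 4101654.48

≈ 4,100,000 people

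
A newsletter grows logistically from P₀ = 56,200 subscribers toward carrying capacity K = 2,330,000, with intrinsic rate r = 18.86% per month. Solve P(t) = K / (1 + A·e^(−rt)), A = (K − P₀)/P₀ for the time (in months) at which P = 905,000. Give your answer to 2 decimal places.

A = (2330000 − 56200)/56200 = 40.45907
905000 = 2330000/(1 + 40.45907·e^(−0.1886t)) → 1 + 40.45907·e^(−0.1886t) = 2.57459
e^(−0.1886t) = 0.038918 → t = ln(25.69506)/0.1886 = 3.2463/0.1886

t ≈ 17.21 months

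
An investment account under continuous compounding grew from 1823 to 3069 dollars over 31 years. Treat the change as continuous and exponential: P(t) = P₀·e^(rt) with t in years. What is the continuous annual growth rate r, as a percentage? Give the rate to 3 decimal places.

3069 = 1823 · e^(r·31)
e^(31r) = 3069/1823 = 1.68349
r = ln(1.68349) / 31 = 0.52087 / 31

r ≈ 1.680% per year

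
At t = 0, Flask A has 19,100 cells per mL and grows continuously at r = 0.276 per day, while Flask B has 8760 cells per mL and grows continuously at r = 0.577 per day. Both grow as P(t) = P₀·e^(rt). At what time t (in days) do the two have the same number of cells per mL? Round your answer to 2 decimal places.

t ≈ 2.59 days

19100·e^(0.276t) = 8760·e^(0.577t)
19100/8760 = e^((0.577 − 0.276)t) → ln(2.18037) = 0.301·t
t = 0.77949 / 0.301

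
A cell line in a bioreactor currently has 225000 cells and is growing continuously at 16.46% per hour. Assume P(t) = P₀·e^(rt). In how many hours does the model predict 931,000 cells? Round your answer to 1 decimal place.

t ≈ 8.6 hours

931000 = 225000 · e^(0.1646·t)
t = ln(931000/225000) / 0.1646 = ln(4.13778) / 0.1646 = 1.42016 / 0.1646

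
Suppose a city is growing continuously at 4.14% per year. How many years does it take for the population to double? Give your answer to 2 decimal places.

doubling time ≈ 16.74 years

doubling time = ln(2) / |r| = 0.69315 / 0.0414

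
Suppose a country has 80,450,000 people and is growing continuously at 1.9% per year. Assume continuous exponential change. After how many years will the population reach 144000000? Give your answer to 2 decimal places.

t ≈ 30.64 years

144000000 = 80450000 · e^(0.019·t)
t = ln(144000000/80450000) / 0.019 = ln(1.78993) / 0.019 = 0.58218 / 0.019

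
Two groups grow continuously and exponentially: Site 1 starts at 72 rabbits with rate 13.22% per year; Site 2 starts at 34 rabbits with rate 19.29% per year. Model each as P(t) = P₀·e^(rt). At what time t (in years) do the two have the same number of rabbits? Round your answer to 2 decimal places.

t ≈ 12.36 years

72·e^(0.1322t) = 34·e^(0.1929t)
72/34 = e^((0.1929 − 0.1322)t) → ln(2.11765) = 0.0607·t
t = 0.75031 / 0.0607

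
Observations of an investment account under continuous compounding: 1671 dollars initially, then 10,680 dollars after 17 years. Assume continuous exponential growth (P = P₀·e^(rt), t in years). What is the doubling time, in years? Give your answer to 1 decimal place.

doubling time ≈ 6.4 years

r = ln(10680/1671) / 17 = ln(6.39138) / 17 ≈ 0.109115 per year
doubling time = ln 2 / |r| = 0.69315 / 0.109115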